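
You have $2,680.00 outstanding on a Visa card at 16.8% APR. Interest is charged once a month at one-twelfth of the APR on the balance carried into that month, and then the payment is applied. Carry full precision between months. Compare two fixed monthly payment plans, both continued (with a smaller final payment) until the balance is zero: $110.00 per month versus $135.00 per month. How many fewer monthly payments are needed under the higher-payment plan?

Monthly rate r = 16.8%/12 = 1.4% = 0.014.
At $110.00/mo: n = ⌈−ln(1 − rB₀/P)/ln(1+r)⌉ = 31 payments (last $0.66); total interest = total paid − $2,680.00 = $620.66.
At $135.00/mo: 24 payments (last $57.14); total interest $482.14.
Payments saved = 31 − 24 = 7.

7 fewer payments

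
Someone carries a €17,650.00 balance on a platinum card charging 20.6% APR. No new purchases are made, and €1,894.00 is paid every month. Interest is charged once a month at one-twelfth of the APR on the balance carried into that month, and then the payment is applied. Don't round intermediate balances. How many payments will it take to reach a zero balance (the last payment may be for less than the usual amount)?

11 months

Monthly rate r = 20.6%/12 = 1.71667% = 0.0171667.
Recurrence: B ← B·(1+r) − €1,894.00.
Month 1: interest €302.99; balance after payment €16,058.99.
Month 2: interest €275.68; balance after payment €14,440.67.
Closed form: n = −ln(1 − rB₀/P)/ln(1+r) = −ln(0.84003)/ln(1.01717) ≈ 10.242, so the balance reaches zero during payment 11.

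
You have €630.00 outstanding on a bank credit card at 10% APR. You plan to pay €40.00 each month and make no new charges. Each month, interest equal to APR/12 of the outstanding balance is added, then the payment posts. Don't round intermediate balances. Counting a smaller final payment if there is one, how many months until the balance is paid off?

17 payments

Monthly rate r = 10%/12 = 0.833333% = 0.00833333.
Recurrence: B ← B·(1+r) − €40.00.
Month 1: interest €5.25; balance after payment €595.25.
Month 2: interest €4.96; balance after payment €560.21.
Closed form: n = −ln(1 − rB₀/P)/ln(1+r) = −ln(0.86875)/ln(1.00833) ≈ 16.954, so the balance reaches zero during payment 17.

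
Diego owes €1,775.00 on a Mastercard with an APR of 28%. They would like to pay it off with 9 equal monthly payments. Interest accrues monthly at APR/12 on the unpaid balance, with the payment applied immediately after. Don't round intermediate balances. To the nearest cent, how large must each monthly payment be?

€220.94

Monthly rate r = 28%/12 = 2.33333% = 0.0233333.
Level-payment amortization: P = B₀·r / (1 − (1+r)^(−n)) = 1775.00·0.0233333 / (1 − 1.02333^(−9)).
Denominator 1 − (1+r)^(−9) = 0.187457823.
P = 41.4167 / 0.187457823 ≈ 220.94.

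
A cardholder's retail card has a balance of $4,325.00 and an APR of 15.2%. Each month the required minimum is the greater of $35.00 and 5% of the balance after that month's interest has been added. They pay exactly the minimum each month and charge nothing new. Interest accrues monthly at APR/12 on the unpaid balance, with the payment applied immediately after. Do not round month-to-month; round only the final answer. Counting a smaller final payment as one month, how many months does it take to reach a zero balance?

71 months

Monthly rate r = 15.2%/12 = 1.26667% = 0.0126667.
While 5% of the post-interest balance exceeds $35.00, each month B ← (B·(1+r))·(1 − 0.05), i.e. B shrinks by the factor (1+r)·0.95 = 0.96203.
This holds for months 1–48. Entering month 49 the balance is $674.70; 5% of the post-interest balance is now below $35.00, so the flat $35.00 minimum applies from here.
From month 49 a fixed $35.00 at rate r clears $674.70 in 23 more payments. Total: 48 + 23 = 71 months.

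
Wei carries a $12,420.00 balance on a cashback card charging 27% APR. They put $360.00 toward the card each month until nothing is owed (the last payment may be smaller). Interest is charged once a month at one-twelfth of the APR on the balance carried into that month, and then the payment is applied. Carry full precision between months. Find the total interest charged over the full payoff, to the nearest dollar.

Monthly rate r = 27%/12 = 2.25% = 0.0225.
Payoff takes n = ⌈−ln(1 − rB₀/P)/ln(1+r)⌉ = ⌈67.289⌉ = 68 payments; the last is $104.94.
Total paid = 67·$360.00 + $104.94 = $24,224.94.
Total interest = total paid − principal = $24,224.94 − $12,420.00 = $11,804.94.

$11,805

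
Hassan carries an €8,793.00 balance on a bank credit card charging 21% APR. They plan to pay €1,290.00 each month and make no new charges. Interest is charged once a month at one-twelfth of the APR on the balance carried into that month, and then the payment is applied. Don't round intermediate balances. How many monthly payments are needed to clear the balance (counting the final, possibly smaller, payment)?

8 months

Monthly rate r = 21%/12 = 1.75% = 0.0175.
Recurrence: B ← B·(1+r) − €1,290.00.
Month 1: interest €153.88; balance after payment €7,656.88.
Month 2: interest €134.00; balance after payment €6,500.87.
Closed form: n = −ln(1 − rB₀/P)/ln(1+r) = −ln(0.88072)/ln(1.0175) ≈ 7.322, so the balance reaches zero during payment 8.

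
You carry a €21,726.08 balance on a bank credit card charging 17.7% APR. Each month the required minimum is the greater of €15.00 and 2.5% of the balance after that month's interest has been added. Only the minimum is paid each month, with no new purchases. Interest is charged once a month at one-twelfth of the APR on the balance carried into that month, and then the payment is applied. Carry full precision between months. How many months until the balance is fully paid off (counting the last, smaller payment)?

Monthly rate r = 17.7%/12 = 1.475% = 0.01475.
While 2.5% of the post-interest balance exceeds €15.00, each month B ← (B·(1+r))·(1 − 0.025), i.e. B shrinks by the factor (1+r)·0.975 = 0.98938.
This holds for months 1–338. Entering month 339 the balance is €588.71; 2.5% of the post-interest balance is now below €15.00, so the flat €15.00 minimum applies from here.
From month 339 a fixed €15.00 at rate r clears €588.71 in 60 more payments. Total: 338 + 60 = 398 months.

398 months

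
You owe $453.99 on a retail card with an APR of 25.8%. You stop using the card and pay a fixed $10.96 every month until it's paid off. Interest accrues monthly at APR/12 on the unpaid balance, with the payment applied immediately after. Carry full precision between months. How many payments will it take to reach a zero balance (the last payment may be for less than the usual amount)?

Monthly rate r = 25.8%/12 = 2.15% = 0.0215.
Recurrence: B ← B·(1+r) − $10.96.
Month 1: interest $9.76; balance after payment $452.79.
Month 2: interest $9.74; balance after payment $451.57.
Closed form: n = −ln(1 − rB₀/P)/ln(1+r) = −ln(0.10942)/ln(1.0215) ≈ 104.013, so the balance reaches zero during payment 105.

105 months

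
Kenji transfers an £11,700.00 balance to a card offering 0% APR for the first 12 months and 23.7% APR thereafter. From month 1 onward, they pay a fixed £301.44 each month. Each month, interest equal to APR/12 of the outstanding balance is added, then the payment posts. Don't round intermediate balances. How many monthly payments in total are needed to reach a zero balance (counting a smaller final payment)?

51 payments

Promo months 1–12 at r₀ = 0%/12 = 0; months 13+ at r₁ = 23.7%/12 = 0.01975.
After month 12 (no interest yet): B = £11,700.00 − 12·£301.44 = £8,082.72.
Then at r₁ with £301.44/mo: n₂ = −ln(1 − r₁·B/P)/ln(1+r₁) ≈ 38.56 → 39 more payments.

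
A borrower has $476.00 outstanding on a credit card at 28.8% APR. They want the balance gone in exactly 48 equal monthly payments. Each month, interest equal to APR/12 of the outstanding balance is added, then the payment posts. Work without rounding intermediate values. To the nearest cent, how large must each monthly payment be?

Monthly rate r = 28.8%/12 = 2.4% = 0.024.
Level-payment amortization: P = B₀·r / (1 − (1+r)^(−n)) = 476.00·0.024 / (1 − 1.024^(−48)).
Denominator 1 − (1+r)^(−48) = 0.679666705.
P = 11.424 / 0.679666705 ≈ 16.81.

$16.81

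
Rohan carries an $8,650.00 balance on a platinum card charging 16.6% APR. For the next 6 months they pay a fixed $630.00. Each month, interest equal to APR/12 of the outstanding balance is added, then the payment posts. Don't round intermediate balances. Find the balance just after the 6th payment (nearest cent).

$5,480.08

Monthly rate r = 16.6%/12 = 1.38333% = 0.0138333.
Each month: B ← B·(1+r) − $630.00.
Month 1: interest $119.66; balance after payment $8,139.66.
Month 2: interest $112.60; balance after payment $7,622.26.
Month 3: interest $105.44; balance after payment $7,097.70.
Month 4: interest $98.18; balance after payment $6,565.88.
Month 5: interest $90.83; balance after payment $6,026.71.
Month 6: interest $83.37; balance after payment $5,480.08.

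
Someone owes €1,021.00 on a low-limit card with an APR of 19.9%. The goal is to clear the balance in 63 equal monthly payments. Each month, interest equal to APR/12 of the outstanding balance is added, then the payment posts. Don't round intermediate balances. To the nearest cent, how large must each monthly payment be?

€26.24

Monthly rate r = 19.9%/12 = 1.65833% = 0.0165833.
Level-payment amortization: P = B₀·r / (1 − (1+r)^(−n)) = 1021.00·0.0165833 / (1 − 1.01658^(−63)).
Denominator 1 − (1+r)^(−63) = 0.645193205.
P = 16.9316 / 0.645193205 ≈ 26.24.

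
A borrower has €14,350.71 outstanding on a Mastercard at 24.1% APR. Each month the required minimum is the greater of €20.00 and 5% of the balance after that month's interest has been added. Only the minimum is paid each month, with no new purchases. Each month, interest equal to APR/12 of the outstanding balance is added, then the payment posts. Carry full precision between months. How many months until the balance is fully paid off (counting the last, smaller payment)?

Monthly rate r = 24.1%/12 = 2.00833% = 0.0200833.
While 5% of the post-interest balance exceeds €20.00, each month B ← (B·(1+r))·(1 − 0.05), i.e. B shrinks by the factor (1+r)·0.95 = 0.96908.
This holds for months 1–115. Entering month 116 the balance is €387.43; 5% of the post-interest balance is now below €20.00, so the flat €20.00 minimum applies from here.
From month 116 a fixed €20.00 at rate r clears €387.43 in 25 more payments. Total: 115 + 25 = 140 months.

140 months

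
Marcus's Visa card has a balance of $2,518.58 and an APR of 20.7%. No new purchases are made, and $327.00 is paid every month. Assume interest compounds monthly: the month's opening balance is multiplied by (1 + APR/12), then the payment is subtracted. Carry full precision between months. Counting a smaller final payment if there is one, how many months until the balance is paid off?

Monthly rate r = 20.7%/12 = 1.725% = 0.01725.
Recurrence: B ← B·(1+r) − $327.00.
Month 1: interest $43.45; balance after payment $2,235.03.
Month 2: interest $38.55; balance after payment $1,946.58.
Closed form: n = −ln(1 − rB₀/P)/ln(1+r) = −ln(0.86714)/ln(1.01725) ≈ 8.335, so the balance reaches zero during payment 9.

9 payments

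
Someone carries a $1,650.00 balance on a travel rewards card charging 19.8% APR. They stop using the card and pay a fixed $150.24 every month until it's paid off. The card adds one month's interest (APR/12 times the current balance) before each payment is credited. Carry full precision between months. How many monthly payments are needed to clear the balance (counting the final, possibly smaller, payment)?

13 months

Monthly rate r = 19.8%/12 = 1.65% = 0.0165.
Recurrence: B ← B·(1+r) − $150.24.
Month 1: interest $27.23; balance after payment $1,526.98.
Month 2: interest $25.20; balance after payment $1,401.94.
Closed form: n = −ln(1 − rB₀/P)/ln(1+r) = −ln(0.81879)/ln(1.0165) ≈ 12.217, so the balance reaches zero during payment 13.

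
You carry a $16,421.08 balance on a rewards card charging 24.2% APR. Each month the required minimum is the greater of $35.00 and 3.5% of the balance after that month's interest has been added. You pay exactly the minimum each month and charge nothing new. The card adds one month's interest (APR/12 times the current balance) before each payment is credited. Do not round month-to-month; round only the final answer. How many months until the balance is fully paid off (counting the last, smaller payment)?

222 months

Monthly rate r = 24.2%/12 = 2.01667% = 0.0201667.
While 3.5% of the post-interest balance exceeds $35.00, each month B ← (B·(1+r))·(1 − 0.035), i.e. B shrinks by the factor (1+r)·0.965 = 0.98446.
This holds for months 1–180. Entering month 181 the balance is $979.76; 3.5% of the post-interest balance is now below $35.00, so the flat $35.00 minimum applies from here.
From month 181 a fixed $35.00 at rate r clears $979.76 in 42 more payments. Total: 180 + 42 = 222 months.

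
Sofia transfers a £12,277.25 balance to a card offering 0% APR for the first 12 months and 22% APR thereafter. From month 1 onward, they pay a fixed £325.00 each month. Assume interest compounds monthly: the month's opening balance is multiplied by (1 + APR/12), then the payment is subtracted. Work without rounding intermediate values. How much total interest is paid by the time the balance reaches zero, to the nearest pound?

£3,067

Promo months 1–12 at r₀ = 0%/12 = 0; months 13+ at r₁ = 22%/12 = 0.0183333.
After month 12 (no interest yet): B = £12,277.25 − 12·£325.00 = £8,377.25.
Then at r₁ with £325.00/mo: n₂ = −ln(1 − r₁·B/P)/ln(1+r₁) ≈ 35.21 → 36 more payments.
Total paid = 47·£325.00 + £69.73 = £15,344.73; interest = £15,344.73 − £12,277.25 = £3,067.48.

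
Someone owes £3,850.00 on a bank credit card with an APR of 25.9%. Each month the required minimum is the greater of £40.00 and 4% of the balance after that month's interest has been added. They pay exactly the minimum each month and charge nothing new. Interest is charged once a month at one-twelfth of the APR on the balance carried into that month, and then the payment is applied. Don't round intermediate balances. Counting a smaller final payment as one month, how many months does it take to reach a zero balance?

Monthly rate r = 25.9%/12 = 2.15833% = 0.0215833.
While 4% of the post-interest balance exceeds £40.00, each month B ← (B·(1+r))·(1 − 0.04), i.e. B shrinks by the factor (1+r)·0.96 = 0.98072.
This holds for months 1–71. Entering month 72 the balance is £966.40; 4% of the post-interest balance is now below £40.00, so the flat £40.00 minimum applies from here.
From month 72 a fixed £40.00 at rate r clears £966.40 in 35 more payments. Total: 71 + 35 = 106 months.

106 months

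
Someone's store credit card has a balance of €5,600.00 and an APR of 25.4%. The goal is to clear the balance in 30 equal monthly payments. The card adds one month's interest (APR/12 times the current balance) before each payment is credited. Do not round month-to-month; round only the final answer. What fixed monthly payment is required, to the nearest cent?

€254.07

Monthly rate r = 25.4%/12 = 2.11667% = 0.0211667.
Level-payment amortization: P = B₀·r / (1 − (1+r)^(−n)) = 5600.00·0.0211667 / (1 − 1.02117^(−30)).
Denominator 1 − (1+r)^(−30) = 0.466540932.
P = 118.533 / 0.466540932 ≈ 254.07.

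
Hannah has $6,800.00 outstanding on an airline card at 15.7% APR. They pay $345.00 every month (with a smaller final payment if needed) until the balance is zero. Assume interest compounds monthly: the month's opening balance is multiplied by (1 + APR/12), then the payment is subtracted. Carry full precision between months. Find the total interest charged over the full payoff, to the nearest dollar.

$1,116

Monthly rate r = 15.7%/12 = 1.30833% = 0.0130833.
Payoff takes n = ⌈−ln(1 − rB₀/P)/ln(1+r)⌉ = ⌈22.944⌉ = 23 payments; the last is $325.79.
Total paid = 22·$345.00 + $325.79 = $7,915.79.
Total interest = total paid − principal = $7,915.79 − $6,800.00 = $1,115.79.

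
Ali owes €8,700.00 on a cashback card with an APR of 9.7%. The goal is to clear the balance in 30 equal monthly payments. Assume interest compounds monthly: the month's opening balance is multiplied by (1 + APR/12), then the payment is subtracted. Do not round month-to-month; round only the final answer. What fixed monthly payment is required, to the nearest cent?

Monthly rate r = 9.7%/12 = 0.808333% = 0.00808333.
Level-payment amortization: P = B₀·r / (1 − (1+r)^(−n)) = 8700.00·0.00808333 / (1 − 1.00808^(−30)).
Denominator 1 − (1+r)^(−30) = 0.214570947.
P = 70.325 / 0.214570947 ≈ 327.75.

€327.75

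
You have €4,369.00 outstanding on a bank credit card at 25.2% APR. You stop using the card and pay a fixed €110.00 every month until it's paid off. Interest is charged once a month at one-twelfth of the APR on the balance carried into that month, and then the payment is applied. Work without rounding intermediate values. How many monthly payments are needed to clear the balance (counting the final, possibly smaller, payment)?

Monthly rate r = 25.2%/12 = 2.1% = 0.021.
Recurrence: B ← B·(1+r) − €110.00.
Month 1: interest €91.75; balance after payment €4,350.75.
Month 2: interest €91.37; balance after payment €4,332.11.
Closed form: n = −ln(1 − rB₀/P)/ln(1+r) = −ln(0.16592)/ln(1.021) ≈ 86.431, so the balance reaches zero during payment 87.

87 months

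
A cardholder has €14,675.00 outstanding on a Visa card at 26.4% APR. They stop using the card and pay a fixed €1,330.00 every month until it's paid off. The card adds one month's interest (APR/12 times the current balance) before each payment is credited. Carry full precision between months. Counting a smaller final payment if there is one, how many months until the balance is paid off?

Monthly rate r = 26.4%/12 = 2.2% = 0.022.
Recurrence: B ← B·(1+r) − €1,330.00.
Month 1: interest €322.85; balance after payment €13,667.85.
Month 2: interest €300.69; balance after payment €12,638.54.
Closed form: n = −ln(1 − rB₀/P)/ln(1+r) = −ln(0.75726)/ln(1.022) ≈ 12.777, so the balance reaches zero during payment 13.

13 months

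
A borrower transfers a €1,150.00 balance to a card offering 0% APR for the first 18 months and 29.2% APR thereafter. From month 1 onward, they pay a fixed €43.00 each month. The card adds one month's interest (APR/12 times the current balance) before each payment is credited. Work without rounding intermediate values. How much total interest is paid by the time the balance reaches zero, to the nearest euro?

Promo months 1–18 at r₀ = 0%/12 = 0; months 19+ at r₁ = 29.2%/12 = 0.0243333.
After month 18 (no interest yet): B = €1,150.00 − 18·€43.00 = €376.00.
Then at r₁ with €43.00/mo: n₂ = −ln(1 − r₁·B/P)/ln(1+r₁) ≈ 9.95 → 10 more payments.
Total paid = 27·€43.00 + €40.92 = €1,201.92; interest = €1,201.92 − €1,150.00 = €51.92.

€52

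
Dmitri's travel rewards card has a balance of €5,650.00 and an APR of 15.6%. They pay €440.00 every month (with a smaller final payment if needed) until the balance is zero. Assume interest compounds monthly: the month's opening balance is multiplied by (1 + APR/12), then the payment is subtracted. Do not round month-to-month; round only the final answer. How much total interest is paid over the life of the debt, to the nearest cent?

Monthly rate r = 15.6%/12 = 1.3% = 0.013.
Payoff takes n = ⌈−ln(1 − rB₀/P)/ln(1+r)⌉ = ⌈14.140⌉ = 15 payments; the last is €62.09.
Total paid = 14·€440.00 + €62.09 = €6,222.09.
Total interest = total paid − principal = €6,222.09 − €5,650.00 = €572.09.

€572.09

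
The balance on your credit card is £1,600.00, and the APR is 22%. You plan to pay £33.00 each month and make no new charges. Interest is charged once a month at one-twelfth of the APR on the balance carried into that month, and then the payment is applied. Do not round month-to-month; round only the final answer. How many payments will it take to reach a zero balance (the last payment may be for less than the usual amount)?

121 months

Monthly rate r = 22%/12 = 1.83333% = 0.0183333.
Recurrence: B ← B·(1+r) − £33.00.
Month 1: interest £29.33; balance after payment £1,596.33.
Month 2: interest £29.27; balance after payment £1,592.60.
Closed form: n = −ln(1 − rB₀/P)/ln(1+r) = −ln(0.11111)/ln(1.01833) ≈ 120.944, so the balance reaches zero during payment 121.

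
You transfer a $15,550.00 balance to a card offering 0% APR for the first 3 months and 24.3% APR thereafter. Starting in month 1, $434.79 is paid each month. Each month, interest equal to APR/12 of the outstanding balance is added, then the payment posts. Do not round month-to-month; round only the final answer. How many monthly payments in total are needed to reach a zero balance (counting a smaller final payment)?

Promo months 1–3 at r₀ = 0%/12 = 0; months 4+ at r₁ = 24.3%/12 = 0.02025.
After month 3 (no interest yet): B = $15,550.00 − 3·$434.79 = $14,245.63.
Then at r₁ with $434.79/mo: n₂ = −ln(1 − r₁·B/P)/ln(1+r₁) ≈ 54.33 → 55 more payments.

58 payments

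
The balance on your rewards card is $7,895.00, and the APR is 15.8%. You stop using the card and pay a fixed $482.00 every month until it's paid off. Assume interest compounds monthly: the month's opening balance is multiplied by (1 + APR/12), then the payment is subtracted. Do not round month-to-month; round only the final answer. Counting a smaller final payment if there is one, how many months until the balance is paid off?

19 months

Monthly rate r = 15.8%/12 = 1.31667% = 0.0131667.
Recurrence: B ← B·(1+r) − $482.00.
Month 1: interest $103.95; balance after payment $7,516.95.
Month 2: interest $98.97; balance after payment $7,133.92.
Closed form: n = −ln(1 − rB₀/P)/ln(1+r) = −ln(0.78433)/ln(1.01317) ≈ 18.571, so the balance reaches zero during payment 19.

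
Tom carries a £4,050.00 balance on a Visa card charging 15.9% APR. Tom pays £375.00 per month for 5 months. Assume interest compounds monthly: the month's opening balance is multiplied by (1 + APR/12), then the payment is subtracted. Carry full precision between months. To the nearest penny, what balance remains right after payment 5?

Monthly rate r = 15.9%/12 = 1.325% = 0.01325.
Each month: B ← B·(1+r) − £375.00.
Month 1: interest £53.66; balance after payment £3,728.66.
Month 2: interest £49.40; balance after payment £3,403.07.
Month 3: interest £45.09; balance after payment £3,073.16.
Month 4: interest £40.72; balance after payment £2,738.88.
Month 5: interest £36.29; balance after payment £2,400.17.

£2,400.17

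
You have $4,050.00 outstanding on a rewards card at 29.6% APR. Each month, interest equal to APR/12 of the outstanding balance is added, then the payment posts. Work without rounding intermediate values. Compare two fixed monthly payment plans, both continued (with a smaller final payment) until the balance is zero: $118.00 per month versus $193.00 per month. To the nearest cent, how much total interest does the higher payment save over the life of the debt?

Monthly rate r = 29.6%/12 = 2.46667% = 0.0246667.
At $118.00/mo: n = ⌈−ln(1 − rB₀/P)/ln(1+r)⌉ = 77 payments (last $110.75); total interest = total paid − $4,050.00 = $5,028.75.
At $193.00/mo: 30 payments (last $177.30); total interest $1,724.30.
Interest saved = $5,028.75 − $1,724.30 = $3,304.45.

$3,304.45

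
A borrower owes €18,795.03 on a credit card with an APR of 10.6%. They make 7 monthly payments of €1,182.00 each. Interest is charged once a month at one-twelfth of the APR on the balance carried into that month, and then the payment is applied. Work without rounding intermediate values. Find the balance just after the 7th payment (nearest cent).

€11,491.93

Monthly rate r = 10.6%/12 = 0.883333% = 0.00883333.
Each month: B ← B·(1+r) − €1,182.00.
Month 1: interest €166.02; balance after payment €17,779.05.
Month 2: interest €157.05; balance after payment €16,754.10.
Month 3: interest €147.99; balance after payment €15,720.10.
Month 4: interest €138.86; balance after payment €14,676.96.
Month 5: interest €129.65; balance after payment €13,624.60.
Month 6: interest €120.35; balance after payment €12,562.95.
Month 7: interest €110.97; balance after payment €11,491.93.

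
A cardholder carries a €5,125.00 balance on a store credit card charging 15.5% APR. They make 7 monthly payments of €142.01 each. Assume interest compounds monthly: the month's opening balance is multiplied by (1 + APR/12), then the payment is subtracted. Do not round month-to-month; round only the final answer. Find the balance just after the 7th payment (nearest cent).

Monthly rate r = 15.5%/12 = 1.29167% = 0.0129167.
Each month: B ← B·(1+r) − €142.01.
Month 1: interest €66.20; balance after payment €5,049.19.
Month 2: interest €65.22; balance after payment €4,972.40.
Month 3: interest €64.23; balance after payment €4,894.61.
Month 4: interest €63.22; balance after payment €4,815.83.
Month 5: interest €62.20; balance after payment €4,736.02.
Month 6: interest €61.17; balance after payment €4,655.18.
Month 7: interest €60.13; balance after payment €4,573.30.

€4,573.30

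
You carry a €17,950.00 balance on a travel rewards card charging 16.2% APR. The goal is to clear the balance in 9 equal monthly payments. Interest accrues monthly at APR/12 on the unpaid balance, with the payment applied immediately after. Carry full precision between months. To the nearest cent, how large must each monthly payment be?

Monthly rate r = 16.2%/12 = 1.35% = 0.0135.
Level-payment amortization: P = B₀·r / (1 − (1+r)^(−n)) = 17950.00·0.0135 / (1 − 1.0135^(−9)).
Denominator 1 − (1+r)^(−9) = 0.11368883.
P = 242.325 / 0.11368883 ≈ 2131.48.

€2,131.48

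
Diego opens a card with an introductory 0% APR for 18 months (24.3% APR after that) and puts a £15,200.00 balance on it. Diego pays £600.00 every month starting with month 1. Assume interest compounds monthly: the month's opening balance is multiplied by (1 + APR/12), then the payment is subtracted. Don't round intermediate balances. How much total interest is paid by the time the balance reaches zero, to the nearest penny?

Promo months 1–18 at r₀ = 0%/12 = 0; months 19+ at r₁ = 24.3%/12 = 0.02025.
After month 18 (no interest yet): B = £15,200.00 − 18·£600.00 = £4,400.00.
Then at r₁ with £600.00/mo: n₂ = −ln(1 − r₁·B/P)/ln(1+r₁) ≈ 8.02 → 9 more payments.
Total paid = 26·£600.00 + £11.31 = £15,611.31; interest = £15,611.31 − £15,200.00 = £411.31.

£411.31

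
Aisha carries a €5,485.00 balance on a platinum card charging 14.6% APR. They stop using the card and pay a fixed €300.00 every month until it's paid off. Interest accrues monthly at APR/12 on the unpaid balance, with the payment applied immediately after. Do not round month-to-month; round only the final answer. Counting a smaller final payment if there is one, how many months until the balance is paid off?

Monthly rate r = 14.6%/12 = 1.21667% = 0.0121667.
Recurrence: B ← B·(1+r) − €300.00.
Month 1: interest €66.73; balance after payment €5,251.73.
Month 2: interest €63.90; balance after payment €5,015.63.
Closed form: n = −ln(1 − rB₀/P)/ln(1+r) = −ln(0.77755)/ln(1.01217) ≈ 20.805, so the balance reaches zero during payment 21.

21 payments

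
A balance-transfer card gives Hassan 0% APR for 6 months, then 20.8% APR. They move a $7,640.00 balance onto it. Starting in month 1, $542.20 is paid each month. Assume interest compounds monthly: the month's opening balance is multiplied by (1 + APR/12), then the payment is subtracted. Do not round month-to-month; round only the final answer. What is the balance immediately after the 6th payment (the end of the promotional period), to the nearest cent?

$4,386.80

Promo months 1–6 at r₀ = 0%/12 = 0; months 7+ at r₁ = 20.8%/12 = 0.0173333.
After month 6 (no interest yet): B = $7,640.00 − 6·$542.20 = $4,386.80.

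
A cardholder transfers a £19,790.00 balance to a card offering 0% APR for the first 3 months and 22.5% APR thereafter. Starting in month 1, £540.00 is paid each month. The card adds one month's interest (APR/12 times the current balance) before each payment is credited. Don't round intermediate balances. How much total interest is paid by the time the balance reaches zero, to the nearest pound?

Promo months 1–3 at r₀ = 0%/12 = 0; months 4+ at r₁ = 22.5%/12 = 0.01875.
After month 3 (no interest yet): B = £19,790.00 − 3·£540.00 = £18,170.00.
Then at r₁ with £540.00/mo: n₂ = −ln(1 − r₁·B/P)/ln(1+r₁) ≈ 53.65 → 54 more payments.
Total paid = 56·£540.00 + £354.23 = £30,594.23; interest = £30,594.23 − £19,790.00 = £10,804.23.

£10,804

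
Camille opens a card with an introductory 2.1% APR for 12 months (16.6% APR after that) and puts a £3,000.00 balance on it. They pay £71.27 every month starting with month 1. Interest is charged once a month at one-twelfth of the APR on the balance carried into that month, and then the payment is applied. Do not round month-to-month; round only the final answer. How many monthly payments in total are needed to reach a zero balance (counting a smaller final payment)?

Promo months 1–12 at r₀ = 2.1%/12 = 0.00175; months 13+ at r₁ = 16.6%/12 = 0.0138333.
After month 12: iterate B ← B·(1+r₀) − £71.27 for 12 months → £2,200.09.
Then at r₁ with £71.27/mo: n₂ = −ln(1 − r₁·B/P)/ln(1+r₁) ≈ 40.54 → 41 more payments.

53 payments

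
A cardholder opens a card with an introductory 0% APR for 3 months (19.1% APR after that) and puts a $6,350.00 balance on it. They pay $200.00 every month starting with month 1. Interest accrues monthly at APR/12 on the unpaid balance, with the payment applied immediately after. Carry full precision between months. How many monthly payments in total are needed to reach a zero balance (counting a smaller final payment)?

42 payments

Promo months 1–3 at r₀ = 0%/12 = 0; months 4+ at r₁ = 19.1%/12 = 0.0159167.
After month 3 (no interest yet): B = $6,350.00 − 3·$200.00 = $5,750.00.
Then at r₁ with $200.00/mo: n₂ = −ln(1 − r₁·B/P)/ln(1+r₁) ≈ 38.74 → 39 more payments.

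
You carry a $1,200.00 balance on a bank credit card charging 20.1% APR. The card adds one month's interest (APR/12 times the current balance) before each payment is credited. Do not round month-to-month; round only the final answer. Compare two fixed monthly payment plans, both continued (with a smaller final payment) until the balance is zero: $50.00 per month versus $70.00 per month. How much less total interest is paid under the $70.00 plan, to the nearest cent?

Monthly rate r = 20.1%/12 = 1.675% = 0.01675.
At $50.00/mo: n = ⌈−ln(1 − rB₀/P)/ln(1+r)⌉ = 31 payments (last $47.66); total interest = total paid − $1,200.00 = $347.66.
At $70.00/mo: 21 payments (last $26.47); total interest $226.47.
Interest saved = $347.66 − $226.47 = $121.19.

$121.19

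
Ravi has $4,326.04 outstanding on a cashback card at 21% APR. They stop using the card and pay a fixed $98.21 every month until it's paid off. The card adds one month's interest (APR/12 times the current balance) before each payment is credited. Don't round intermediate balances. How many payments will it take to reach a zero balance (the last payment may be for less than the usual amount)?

Monthly rate r = 21%/12 = 1.75% = 0.0175.
Recurrence: B ← B·(1+r) − $98.21.
Month 1: interest $75.71; balance after payment $4,303.54.
Month 2: interest $75.31; balance after payment $4,280.64.
Closed form: n = −ln(1 − rB₀/P)/ln(1+r) = −ln(0.22914)/ln(1.0175) ≈ 84.929, so the balance reaches zero during payment 85.

85 payments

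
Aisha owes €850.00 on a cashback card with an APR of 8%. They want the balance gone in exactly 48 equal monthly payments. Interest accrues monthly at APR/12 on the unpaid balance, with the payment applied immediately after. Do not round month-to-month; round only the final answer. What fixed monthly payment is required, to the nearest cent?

Monthly rate r = 8%/12 = 0.666667% = 0.00666667.
Level-payment amortization: P = B₀·r / (1 − (1+r)^(−n)) = 850.00·0.00666667 / (1 − 1.00667^(−48)).
Denominator 1 − (1+r)^(−48) = 0.27307942.
P = 5.66667 / 0.27307942 ≈ 20.75.

€20.75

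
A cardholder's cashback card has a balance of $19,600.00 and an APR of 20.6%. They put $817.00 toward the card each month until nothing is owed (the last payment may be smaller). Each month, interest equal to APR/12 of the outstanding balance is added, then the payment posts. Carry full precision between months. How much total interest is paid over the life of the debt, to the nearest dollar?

Monthly rate r = 20.6%/12 = 1.71667% = 0.0171667.
Payoff takes n = ⌈−ln(1 − rB₀/P)/ln(1+r)⌉ = ⌈31.182⌉ = 32 payments; the last is $149.45.
Total paid = 31·$817.00 + $149.45 = $25,476.45.
Total interest = total paid − principal = $25,476.45 − $19,600.00 = $5,876.45.

$5,876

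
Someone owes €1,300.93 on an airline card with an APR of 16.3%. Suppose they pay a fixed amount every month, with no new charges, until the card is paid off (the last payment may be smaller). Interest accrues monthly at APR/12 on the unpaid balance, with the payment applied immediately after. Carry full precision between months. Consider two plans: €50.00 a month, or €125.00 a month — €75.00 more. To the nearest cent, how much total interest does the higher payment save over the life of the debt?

€203.80

Monthly rate r = 16.3%/12 = 1.35833% = 0.0135833.
At €50.00/mo: n = ⌈−ln(1 − rB₀/P)/ln(1+r)⌉ = 33 payments (last €16.07); total interest = total paid − €1,300.93 = €315.14.
At €125.00/mo: 12 payments (last €37.27); total interest €111.34.
Interest saved = €315.14 − €111.34 = €203.80.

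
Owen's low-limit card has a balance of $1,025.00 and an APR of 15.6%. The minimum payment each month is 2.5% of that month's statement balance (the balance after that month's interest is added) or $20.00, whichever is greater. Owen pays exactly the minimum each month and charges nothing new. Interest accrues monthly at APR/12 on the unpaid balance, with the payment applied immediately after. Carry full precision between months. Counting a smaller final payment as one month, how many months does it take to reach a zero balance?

77 months

Monthly rate r = 15.6%/12 = 1.3% = 0.013.
While 2.5% of the post-interest balance exceeds $20.00, each month B ← (B·(1+r))·(1 − 0.025), i.e. B shrinks by the factor (1+r)·0.975 = 0.98767.
This holds for months 1–22. Entering month 23 the balance is $780.25; 2.5% of the post-interest balance is now below $20.00, so the flat $20.00 minimum applies from here.
From month 23 a fixed $20.00 at rate r clears $780.25 in 55 more payments. Total: 22 + 55 = 77 months.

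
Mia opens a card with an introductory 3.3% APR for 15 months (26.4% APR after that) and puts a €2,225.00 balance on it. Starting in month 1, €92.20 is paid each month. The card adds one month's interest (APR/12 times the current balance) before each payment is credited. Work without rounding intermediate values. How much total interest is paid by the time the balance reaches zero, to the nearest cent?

Promo months 1–15 at r₀ = 3.3%/12 = 0.00275; months 16+ at r₁ = 26.4%/12 = 0.022.
After month 15: iterate B ← B·(1+r₀) − €92.20 for 15 months → €908.63.
Then at r₁ with €92.20/mo: n₂ = −ln(1 − r₁·B/P)/ln(1+r₁) ≈ 11.23 → 12 more payments.
Total paid = 26·€92.20 + €21.37 = €2,418.57; interest = €2,418.57 − €2,225.00 = €193.57.

€193.57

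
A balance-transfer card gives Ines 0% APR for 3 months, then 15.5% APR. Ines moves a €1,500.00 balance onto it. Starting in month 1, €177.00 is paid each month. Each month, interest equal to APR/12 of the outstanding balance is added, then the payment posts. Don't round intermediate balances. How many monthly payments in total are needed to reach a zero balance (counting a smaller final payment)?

Promo months 1–3 at r₀ = 0%/12 = 0; months 4+ at r₁ = 15.5%/12 = 0.0129167.
After month 3 (no interest yet): B = €1,500.00 − 3·€177.00 = €969.00.
Then at r₁ with €177.00/mo: n₂ = −ln(1 − r₁·B/P)/ln(1+r₁) ≈ 5.71 → 6 more payments.

9 months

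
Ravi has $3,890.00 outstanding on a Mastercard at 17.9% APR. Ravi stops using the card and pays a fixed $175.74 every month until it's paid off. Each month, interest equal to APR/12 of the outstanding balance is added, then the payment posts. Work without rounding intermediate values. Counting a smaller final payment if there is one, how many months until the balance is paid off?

28 payments

Monthly rate r = 17.9%/12 = 1.49167% = 0.0149167.
Recurrence: B ← B·(1+r) − $175.74.
Month 1: interest $58.03; balance after payment $3,772.29.
Month 2: interest $56.27; balance after payment $3,652.82.
Closed form: n = −ln(1 − rB₀/P)/ln(1+r) = −ln(0.66982)/ln(1.01492) ≈ 27.066, so the balance reaches zero during payment 28.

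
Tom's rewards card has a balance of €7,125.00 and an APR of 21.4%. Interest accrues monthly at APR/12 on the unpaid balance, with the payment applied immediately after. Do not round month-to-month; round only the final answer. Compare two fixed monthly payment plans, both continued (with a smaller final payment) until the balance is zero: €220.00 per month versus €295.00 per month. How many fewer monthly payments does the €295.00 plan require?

17 fewer payments

Monthly rate r = 21.4%/12 = 1.78333% = 0.0178333.
At €220.00/mo: n = ⌈−ln(1 − rB₀/P)/ln(1+r)⌉ = 49 payments (last €165.19); total interest = total paid − €7,125.00 = €3,600.19.
At €295.00/mo: 32 payments (last €257.66); total interest €2,277.66.
Payments saved = 49 − 32 = 17.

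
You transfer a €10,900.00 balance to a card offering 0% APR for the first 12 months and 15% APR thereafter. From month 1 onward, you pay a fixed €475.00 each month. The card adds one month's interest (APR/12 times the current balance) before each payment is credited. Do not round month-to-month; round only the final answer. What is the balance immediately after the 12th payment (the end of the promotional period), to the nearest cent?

€5,200.00

Promo months 1–12 at r₀ = 0%/12 = 0; months 13+ at r₁ = 15%/12 = 0.0125.
After month 12 (no interest yet): B = €10,900.00 − 12·€475.00 = €5,200.00.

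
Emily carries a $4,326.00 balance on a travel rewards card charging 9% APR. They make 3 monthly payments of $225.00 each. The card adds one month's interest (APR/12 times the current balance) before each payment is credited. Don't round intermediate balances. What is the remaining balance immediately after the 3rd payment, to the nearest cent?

Monthly rate r = 9%/12 = 0.75% = 0.0075.
Each month: B ← B·(1+r) − $225.00.
Month 1: interest $32.45; balance after payment $4,133.44.
Month 2: interest $31.00; balance after payment $3,939.45.
Month 3: interest $29.55; balance after payment $3,743.99.

$3,743.99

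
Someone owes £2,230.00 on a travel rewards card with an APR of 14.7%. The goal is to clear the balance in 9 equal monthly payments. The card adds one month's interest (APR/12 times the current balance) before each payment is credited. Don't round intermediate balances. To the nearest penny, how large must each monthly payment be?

Monthly rate r = 14.7%/12 = 1.225% = 0.01225.
Level-payment amortization: P = B₀·r / (1 − (1+r)^(−n)) = 2230.00·0.01225 / (1 − 1.01225^(−9)).
Denominator 1 − (1+r)^(−9) = 0.1037897.
P = 27.3175 / 0.1037897 ≈ 263.20.

£263.20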